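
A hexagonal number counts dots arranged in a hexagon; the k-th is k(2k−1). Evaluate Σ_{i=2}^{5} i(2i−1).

Σ i(2i−1) = 2Σi² − Σi over i = 2..5.
Σi = 15 − 1 = 14 and Σi² = 55 − 1 = 54.
2·54 − 1·14 = 94.

94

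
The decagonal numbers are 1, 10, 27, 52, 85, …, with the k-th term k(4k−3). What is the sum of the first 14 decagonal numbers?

Σ i(4i−3) = 4Σi² − 3Σi over i = 1..14.
Σi = 105 and Σi² = 1015.
4·1015 − 3·105 = 3745.

3745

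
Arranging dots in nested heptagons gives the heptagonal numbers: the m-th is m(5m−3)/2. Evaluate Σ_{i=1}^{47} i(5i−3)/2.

Σ i(5i−3)/2 = (5Σi² − 3Σi) / 2 over i = 1..47.
Σi = 1128 and Σi² = 35720.
(5·35720 − 3·1128) / 2 = 175216/2 = 87608.

87608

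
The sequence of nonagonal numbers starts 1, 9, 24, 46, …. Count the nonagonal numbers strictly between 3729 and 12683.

The n-th nonagonal number is n(7n−5)/2.
Smallest index with value > 3729: n = 34 (giving 3961).
Largest index with value < 12683: n = 60 (giving 12450).
Indices 34 through 60: 27 terms.

27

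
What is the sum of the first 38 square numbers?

Σ_{i=1}^{38} i² = 38·39·77/6 = 19019.

19019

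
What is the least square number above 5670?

Solve n² > 5670 for integer n.
The largest n with value ≤ 5670 is 75 (since 5625 ≤ 5670 < 5776), so the first above is n = 76, value 5776.

5776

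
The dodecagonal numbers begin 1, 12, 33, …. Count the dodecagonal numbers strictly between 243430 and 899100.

The n-th dodecagonal number is n(5n−4).
Smallest index with value > 243430: n = 222 (giving 245532).
Largest index with value < 899100: n = 424 (giving 897184).
Indices 222 through 424: 203 terms.

203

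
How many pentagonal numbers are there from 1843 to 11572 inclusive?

53

The n-th pentagonal number is n(3n−1)/2.
Smallest index with value ≥ 1843: n = 36 (giving 1926).
Largest index with value ≤ 11572: n = 88 (giving 11572).
Indices 36 through 88: 53 terms.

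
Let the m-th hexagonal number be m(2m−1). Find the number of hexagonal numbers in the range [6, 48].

The n-th hexagonal number is n(2n−1).
Smallest index with value ≥ 6: n = 2 (giving 6).
Largest index with value ≤ 48: n = 5 (giving 45).
Indices 2 through 5: 4 terms.

4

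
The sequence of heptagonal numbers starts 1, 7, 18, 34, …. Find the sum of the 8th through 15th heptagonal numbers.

Σ i(5i−3)/2 = (5Σi² − 3Σi) / 2 over i = 8..15.
Σi = 120 − 28 = 92 and Σi² = 1240 − 140 = 1100.
(5·1100 − 3·92) / 2 = 5224/2 = 2612.

2612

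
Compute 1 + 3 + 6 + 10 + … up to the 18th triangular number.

1140

Σ i(i+1)/2 = (Σi² + Σi) / 2 over i = 1..18.
Σi = 171 and Σi² = 2109.
(1·2109 + 1·171) / 2 = 2280/2 = 1140.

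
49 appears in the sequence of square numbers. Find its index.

7

We need n² = 49, so n = √49 = 7.
Check: 7² = 49. ✓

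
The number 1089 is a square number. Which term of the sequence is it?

33

We need n² = 1089, so n = √1089 = 33.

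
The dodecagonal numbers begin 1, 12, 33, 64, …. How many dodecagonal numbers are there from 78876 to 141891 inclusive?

43

The n-th dodecagonal number is n(5n−4).
Smallest index with value ≥ 78876: n = 126 (giving 78876).
Largest index with value ≤ 141891: n = 168 (giving 140448).
Indices 126 through 168: 43 terms.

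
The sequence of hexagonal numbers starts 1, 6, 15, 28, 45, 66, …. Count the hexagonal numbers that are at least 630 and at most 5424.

The n-th hexagonal number is n(2n−1).
Smallest index with value ≥ 630: n = 18 (giving 630).
Largest index with value ≤ 5424: n = 52 (giving 5356).
Indices 18 through 52: 35 terms.

35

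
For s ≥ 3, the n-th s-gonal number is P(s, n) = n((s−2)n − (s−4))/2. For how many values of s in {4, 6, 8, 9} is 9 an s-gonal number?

2

s = 4: P(4, 3) = 9. ✓
s = 6: P(6, 2) = 6 and P(6, 3) = 15; 9 is not s-gonal.
s = 8: P(8, 2) = 8 and P(8, 3) = 21; 9 is not s-gonal.
s = 9: P(9, 2) = 9. ✓
Hits: s ∈ {4, 9} → 2.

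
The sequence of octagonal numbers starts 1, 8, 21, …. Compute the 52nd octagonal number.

52·(3·52 − 2) = 52·154 = 8008.

8008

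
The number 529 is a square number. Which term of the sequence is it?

23

We need n² = 529, so n = √529 = 23.
Check: 23² = 529. ✓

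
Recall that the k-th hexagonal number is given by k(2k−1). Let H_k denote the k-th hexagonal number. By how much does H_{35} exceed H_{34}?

Consecutive hexagonal numbers differ by 4n − 3: here 4·35 − 3 = 137.

137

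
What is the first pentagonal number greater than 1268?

Solve n(3n−1)/2 > 1268 for integer n.
The largest n with value ≤ 1268 is 29 (since 1247 ≤ 1268 < 1335), so the first above is n = 30, value 1335.

1335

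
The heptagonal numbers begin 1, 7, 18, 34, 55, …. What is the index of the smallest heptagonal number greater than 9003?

Solve n(5n−3)/2 > 9003 for integer n.
The largest n with value ≤ 9003 is 60 (since 8910 ≤ 9003 < 9211), so the first above is n = 61, value 9211.

61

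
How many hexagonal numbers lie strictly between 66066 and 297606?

The n-th hexagonal number is n(2n−1).
Smallest index with value > 66066: n = 183 (giving 66795).
Largest index with value < 297606: n = 385 (giving 296065).
Indices 183 through 385: 203 terms.

203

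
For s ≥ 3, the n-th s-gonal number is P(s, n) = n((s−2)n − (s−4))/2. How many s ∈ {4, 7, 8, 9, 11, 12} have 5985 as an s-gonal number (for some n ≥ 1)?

s = 4: P(4, 77) = 5929 and P(4, 78) = 6084; 5985 is not s-gonal.
s = 7: P(7, 49) = 5929 and P(7, 50) = 6175; 5985 is not s-gonal.
s = 8: P(8, 45) = 5985. ✓
s = 9: P(9, 41) = 5781 and P(9, 42) = 6069; 5985 is not s-gonal.
s = 11: P(11, 36) = 5706 and P(11, 37) = 6031; 5985 is not s-gonal.
s = 12: P(12, 35) = 5985. ✓
Hits: s ∈ {8, 12} → 2.

2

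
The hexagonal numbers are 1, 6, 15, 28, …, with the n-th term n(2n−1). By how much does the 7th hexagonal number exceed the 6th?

Consecutive hexagonal numbers differ by 4n − 3: here 4·7 − 3 = 25.

25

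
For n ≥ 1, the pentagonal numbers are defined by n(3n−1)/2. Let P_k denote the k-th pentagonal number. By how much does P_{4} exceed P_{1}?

21

4·(3·4 − 1)/2 = 22 and 1·(3·1 − 1)/2 = 1.
Difference: 22 − 1 = 21.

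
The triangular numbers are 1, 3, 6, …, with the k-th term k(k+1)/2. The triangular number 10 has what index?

Set n(n+1)/2 = 10, giving n² + n − 20 = 0.
The discriminant is 1 + 8·10 = 81, and √81 = 9.
So n = (-1 + 9) / 2 = 8/2 = 4.

4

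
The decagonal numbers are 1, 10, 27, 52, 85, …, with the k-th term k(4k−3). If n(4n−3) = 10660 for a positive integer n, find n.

Set n(4n−3) = 10660, giving 4n² − 3n − 10660 = 0.
The discriminant is 9 + 16·10660 = 170569, and √170569 = 413.
So n = (3 + 413) / 8 = 416/8 = 52.
Check: 52·(4·52 − 3) = 10660. ✓

52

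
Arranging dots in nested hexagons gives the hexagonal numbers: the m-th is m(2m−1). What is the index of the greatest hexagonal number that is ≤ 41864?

144

Solve n(2n−1) ≤ 41864 for integer n.
n = 144 gives 41328 ≤ 41864, while n = 145 gives 41905 > 41864; so the answer is index 144.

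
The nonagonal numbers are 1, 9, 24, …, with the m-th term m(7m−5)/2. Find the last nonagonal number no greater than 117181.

116754

Solve n(7n−5)/2 ≤ 117181 for integer n.
n = 183 gives 116754 ≤ 117181, while n = 184 gives 118036 > 117181; so the answer is 116754.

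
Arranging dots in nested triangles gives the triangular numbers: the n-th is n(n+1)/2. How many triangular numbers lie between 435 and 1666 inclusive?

29

The n-th triangular number is n(n+1)/2.
Smallest index with value ≥ 435: n = 29 (giving 435).
Largest index with value ≤ 1666: n = 57 (giving 1653).
Indices 29 through 57: 29 terms.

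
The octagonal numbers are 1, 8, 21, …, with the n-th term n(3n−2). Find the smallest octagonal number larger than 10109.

Solve n(3n−2) > 10109 for integer n.
The largest n with value ≤ 10109 is 58 (since 9976 ≤ 10109 < 10325), so the first above is n = 59, value 10325.

10325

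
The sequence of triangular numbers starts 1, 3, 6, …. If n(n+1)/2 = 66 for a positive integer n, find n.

Set n(n+1)/2 = 66, giving n² + n − 132 = 0.
So n = (-1 + 23) / 2 = 22/2 = 11.
Check: 11·12/2 = 66. ✓

11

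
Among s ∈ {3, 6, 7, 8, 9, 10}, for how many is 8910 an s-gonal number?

1

s = 3: P(3, 132) = 8778 and P(3, 133) = 8911; 8910 is not s-gonal.
s = 6: P(6, 66) = 8646 and P(6, 67) = 8911; 8910 is not s-gonal.
s = 7: P(7, 60) = 8910. ✓
s = 8: P(8, 54) = 8640 and P(8, 55) = 8965; 8910 is not s-gonal.
s = 9: P(9, 50) = 8625 and P(9, 51) = 8976; 8910 is not s-gonal.
s = 10: P(10, 47) = 8695 and P(10, 48) = 9072; 8910 is not s-gonal.
Hits: s ∈ {7} → 1.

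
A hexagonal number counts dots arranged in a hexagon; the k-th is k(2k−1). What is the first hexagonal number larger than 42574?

Solve n(2n−1) > 42574 for integer n.
The largest n with value ≤ 42574 is 146 (since 42486 ≤ 42574 < 43071), so the first above is n = 147, value 43071.

43071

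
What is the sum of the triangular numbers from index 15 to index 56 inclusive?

Σ i(i+1)/2 = (Σi² + Σi) / 2 over i = 15..56.
Σi = 1596 − 105 = 1491 and Σi² = 60116 − 1015 = 59101.
(1·59101 + 1·1491) / 2 = 60592/2 = 30296.

30296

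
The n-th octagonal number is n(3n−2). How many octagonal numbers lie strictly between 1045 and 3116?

The n-th octagonal number is n(3n−2).
Smallest index with value > 1045: n = 20 (giving 1160).
Largest index with value < 3116: n = 32 (giving 3008).
Indices 20 through 32: 13 terms.

13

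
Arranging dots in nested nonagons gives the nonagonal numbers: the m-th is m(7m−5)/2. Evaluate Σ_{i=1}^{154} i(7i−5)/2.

Σ i(7i−5)/2 = (7Σi² − 5Σi) / 2 over i = 1..154.
Σi = 11935 and Σi² = 1229305.
(7·1229305 − 5·11935) / 2 = 8545460/2 = 4272730.

4272730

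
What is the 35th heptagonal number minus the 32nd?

35·(5·35 − 3)/2 = 3010 and 32·(5·32 − 3)/2 = 2512.
Difference: 3010 − 2512 = 498.

498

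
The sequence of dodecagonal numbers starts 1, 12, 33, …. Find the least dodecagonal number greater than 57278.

57888

Solve n(5n−4) > 57278 for integer n.
The largest n with value ≤ 57278 is 107 (since 56817 ≤ 57278 < 57888), so the first above is n = 108, value 57888.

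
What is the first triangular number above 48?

55

Solve n(n+1)/2 > 48 for integer n.
The largest n with value ≤ 48 is 9 (since 45 ≤ 48 < 55), so the first above is n = 10, value 55.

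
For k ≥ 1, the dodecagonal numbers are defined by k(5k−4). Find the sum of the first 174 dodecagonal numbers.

8794975

Σ i(5i−4) = 5Σi² − 4Σi over i = 1..174.
Σi = 15225 and Σi² = 1771175.
5·1771175 − 4·15225 = 8794975.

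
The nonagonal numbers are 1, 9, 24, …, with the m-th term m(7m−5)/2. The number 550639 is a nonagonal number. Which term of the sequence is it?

Set n(7n−5)/2 = 550639, giving 7n² − 5n − 1101278 = 0.
The discriminant is 25 + 56·550639 = 30835809, and √30835809 = 5553.
So n = (5 + 5553) / 14 = 5558/14 = 397.
Check: 397·(7·397 − 5)/2 = 550639. ✓

397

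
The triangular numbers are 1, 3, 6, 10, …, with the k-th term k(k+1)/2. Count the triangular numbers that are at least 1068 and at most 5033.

The n-th triangular number is n(n+1)/2.
Smallest index with value ≥ 1068: n = 46 (giving 1081).
Largest index with value ≤ 5033: n = 99 (giving 4950).
Indices 46 through 99: 54 terms.

54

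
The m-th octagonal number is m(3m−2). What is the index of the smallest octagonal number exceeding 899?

18

Solve n(3n−2) > 899 for integer n.
The largest n with value ≤ 899 is 17 (since 833 ≤ 899 < 936), so the first above is n = 18, value 936.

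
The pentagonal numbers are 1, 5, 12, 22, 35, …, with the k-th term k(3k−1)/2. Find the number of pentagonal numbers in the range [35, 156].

The n-th pentagonal number is n(3n−1)/2.
Smallest index with value ≥ 35: n = 5 (giving 35).
Largest index with value ≤ 156: n = 10 (giving 145).
Indices 5 through 10: 6 terms.

6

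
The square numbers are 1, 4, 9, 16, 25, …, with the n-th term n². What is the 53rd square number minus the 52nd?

n² − (n−1)² = 2n − 1, so 53² − 52² = 2·53 − 1 = 105.

105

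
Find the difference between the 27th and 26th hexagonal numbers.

Consecutive hexagonal numbers differ by 4n − 3: here 4·27 − 3 = 105.

105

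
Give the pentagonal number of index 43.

2752

43·(3·43 − 1)/2 = 43·128/2 = 43·64 = 2752.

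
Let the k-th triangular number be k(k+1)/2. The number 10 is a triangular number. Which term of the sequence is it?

4

Set n(n+1)/2 = 10, giving n² + n − 20 = 0.
So n = (-1 + 9) / 2 = 8/2 = 4.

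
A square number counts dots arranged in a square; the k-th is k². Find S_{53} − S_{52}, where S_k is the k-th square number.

n² − (n−1)² = 2n − 1, so 53² − 52² = 2·53 − 1 = 105.

105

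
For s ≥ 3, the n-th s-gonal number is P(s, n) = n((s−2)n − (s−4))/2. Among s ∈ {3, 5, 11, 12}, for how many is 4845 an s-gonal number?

1

s = 3: P(3, 97) = 4753 and P(3, 98) = 4851; 4845 is not s-gonal.
s = 5: P(5, 57) = 4845. ✓
s = 11: P(11, 33) = 4785 and P(11, 34) = 5083; 4845 is not s-gonal.
s = 12: P(12, 31) = 4681 and P(12, 32) = 4992; 4845 is not s-gonal.
Hits: s ∈ {5} → 1.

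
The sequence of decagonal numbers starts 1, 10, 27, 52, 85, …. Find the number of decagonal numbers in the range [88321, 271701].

113

The n-th decagonal number is n(4n−3).
Smallest index with value ≥ 88321: n = 149 (giving 88357).
Largest index with value ≤ 271701: n = 261 (giving 271701).
Indices 149 through 261: 113 terms.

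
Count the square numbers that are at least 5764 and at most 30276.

99

The n-th square number is n².
Smallest index with value ≥ 5764: n = 76 (giving 5776).
Largest index with value ≤ 30276: n = 174 (giving 30276).
Indices 76 through 174: 99 terms.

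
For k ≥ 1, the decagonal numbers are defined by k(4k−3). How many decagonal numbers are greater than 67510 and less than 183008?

84

The n-th decagonal number is n(4n−3).
Smallest index with value > 67510: n = 131 (giving 68251).
Largest index with value < 183008: n = 214 (giving 182542).
Indices 131 through 214: 84 terms.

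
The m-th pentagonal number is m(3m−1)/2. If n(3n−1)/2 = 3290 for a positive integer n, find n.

Set n(3n−1)/2 = 3290, giving 3n² − n − 6580 = 0.
So n = (1 + 281) / 6 = 282/6 = 47.

47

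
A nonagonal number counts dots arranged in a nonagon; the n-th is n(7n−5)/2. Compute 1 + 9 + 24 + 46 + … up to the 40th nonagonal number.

Σ i(7i−5)/2 = (7Σi² − 5Σi) / 2 over i = 1..40.
Σi = 820 and Σi² = 22140.
(7·22140 − 5·820) / 2 = 150880/2 = 75440.

75440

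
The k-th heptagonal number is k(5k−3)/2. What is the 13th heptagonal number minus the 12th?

Consecutive heptagonal numbers differ by 5n − 4: here 5·13 − 4 = 61.

61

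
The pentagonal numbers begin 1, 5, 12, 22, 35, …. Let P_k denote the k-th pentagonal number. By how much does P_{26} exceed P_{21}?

26·(3·26 − 1)/2 = 1001 and 21·(3·21 − 1)/2 = 651.
Difference: 1001 − 651 = 350.

350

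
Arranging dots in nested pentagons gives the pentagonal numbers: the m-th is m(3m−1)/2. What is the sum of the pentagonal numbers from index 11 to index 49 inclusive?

59475

Σ i(3i−1)/2 = (3Σi² − Σi) / 2 over i = 11..49.
Σi = 1225 − 55 = 1170 and Σi² = 40425 − 385 = 40040.
(3·40040 − 1·1170) / 2 = 118950/2 = 59475.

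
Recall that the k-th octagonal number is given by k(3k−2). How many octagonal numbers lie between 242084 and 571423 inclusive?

152

The n-th octagonal number is n(3n−2).
Smallest index with value ≥ 242084: n = 285 (giving 243105).
Largest index with value ≤ 571423: n = 436 (giving 569416).
Indices 285 through 436: 152 terms.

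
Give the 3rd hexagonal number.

The 3rd hexagonal number is n(2n−1) with n = 3.
3·(2·3 − 1) = 3·5 = 15.

15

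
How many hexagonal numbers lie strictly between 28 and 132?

The n-th hexagonal number is n(2n−1).
Smallest index with value > 28: n = 5 (giving 45).
Largest index with value < 132: n = 8 (giving 120).
Indices 5 through 8: 4 terms.

4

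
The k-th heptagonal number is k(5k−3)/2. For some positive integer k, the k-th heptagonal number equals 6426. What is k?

Set n(5n−3)/2 = 6426, giving 5n² − 3n − 12852 = 0.
So n = (3 + 507) / 10 = 510/10 = 51.

51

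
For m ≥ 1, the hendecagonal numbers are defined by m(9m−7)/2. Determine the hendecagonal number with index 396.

The 396th hendecagonal number is n(9n−7)/2 with n = 396.
396·(9·396 − 7)/2 = 396·3557/2 = 704286.

704286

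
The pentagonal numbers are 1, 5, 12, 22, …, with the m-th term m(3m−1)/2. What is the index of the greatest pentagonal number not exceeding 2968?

44

Solve n(3n−1)/2 ≤ 2968 for integer n.
n = 44 gives 2882 ≤ 2968, while n = 45 gives 3015 > 2968; so the answer is index 44.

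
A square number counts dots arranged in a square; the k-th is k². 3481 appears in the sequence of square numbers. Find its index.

We need n² = 3481, so n = √3481 = 59.

59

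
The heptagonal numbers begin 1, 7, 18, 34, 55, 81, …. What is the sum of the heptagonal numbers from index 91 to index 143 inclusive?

Σ i(5i−3)/2 = (5Σi² − 3Σi) / 2 over i = 91..143.
Σi = 10296 − 4095 = 6201 and Σi² = 984984 − 247065 = 737919.
(5·737919 − 3·6201) / 2 = 3670992/2 = 1835496.

1835496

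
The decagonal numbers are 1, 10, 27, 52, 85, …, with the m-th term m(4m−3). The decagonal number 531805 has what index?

Set n(4n−3) = 531805, giving 4n² − 3n − 531805 = 0.
The discriminant is 9 + 16·531805 = 8508889, and √8508889 = 2917.
So n = (3 + 2917) / 8 = 2920/8 = 365.

365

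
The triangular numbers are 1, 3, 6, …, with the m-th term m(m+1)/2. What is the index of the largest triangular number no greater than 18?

5

Solve n(n+1)/2 ≤ 18 for integer n.
n = 5 gives 15 ≤ 18, while n = 6 gives 21 > 18; so the answer is index 5.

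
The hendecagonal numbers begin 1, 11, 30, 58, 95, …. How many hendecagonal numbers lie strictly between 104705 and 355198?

129

The n-th hendecagonal number is n(9n−7)/2.
Smallest index with value > 104705: n = 153 (giving 104805).
Largest index with value < 355198: n = 281 (giving 354341).
Indices 153 through 281: 129 terms.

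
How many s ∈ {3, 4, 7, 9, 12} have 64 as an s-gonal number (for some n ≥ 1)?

s = 3: P(3, 10) = 55 and P(3, 11) = 66; 64 is not s-gonal.
s = 4: P(4, 8) = 64. ✓
s = 7: P(7, 5) = 55 and P(7, 6) = 81; 64 is not s-gonal.
s = 9: P(9, 4) = 46 and P(9, 5) = 75; 64 is not s-gonal.
s = 12: P(12, 4) = 64. ✓
Hits: s ∈ {4, 12} → 2.

2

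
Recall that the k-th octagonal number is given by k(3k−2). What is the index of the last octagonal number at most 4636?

39

Solve n(3n−2) ≤ 4636 for integer n.
n = 39 gives 4485 ≤ 4636, while n = 40 gives 4720 > 4636; so the answer is index 39.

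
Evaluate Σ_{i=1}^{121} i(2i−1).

Σ i(2i−1) = 2Σi² − Σi over i = 1..121.
Σi = 7381 and Σi² = 597861.
2·597861 − 1·7381 = 1188341.

1188341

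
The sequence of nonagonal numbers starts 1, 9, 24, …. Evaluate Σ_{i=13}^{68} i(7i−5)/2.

367024

Σ i(7i−5)/2 = (7Σi² − 5Σi) / 2 over i = 13..68.
Σi = 2346 − 78 = 2268 and Σi² = 107134 − 650 = 106484.
(7·106484 − 5·2268) / 2 = 734048/2 = 367024.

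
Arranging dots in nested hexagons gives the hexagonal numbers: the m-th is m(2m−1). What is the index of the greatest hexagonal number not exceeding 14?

Solve n(2n−1) ≤ 14 for integer n.
n = 2 gives 6 ≤ 14, while n = 3 gives 15 > 14; so the answer is index 2.

2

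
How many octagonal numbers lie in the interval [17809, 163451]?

156

The n-th octagonal number is n(3n−2).
Smallest index with value ≥ 17809: n = 78 (giving 18096).
Largest index with value ≤ 163451: n = 233 (giving 162401).
Indices 78 through 233: 156 terms.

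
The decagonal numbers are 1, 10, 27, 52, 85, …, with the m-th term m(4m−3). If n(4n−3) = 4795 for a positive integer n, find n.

35

Set n(4n−3) = 4795, giving 4n² − 3n − 4795 = 0.
The discriminant is 9 + 16·4795 = 76729, and √76729 = 277.
So n = (3 + 277) / 8 = 280/8 = 35.
Check: 35·(4·35 − 3) = 4795. ✓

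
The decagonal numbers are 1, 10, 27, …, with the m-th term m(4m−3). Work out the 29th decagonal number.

The 29th decagonal number is n(4n−3) with n = 29.
29·(4·29 − 3) = 29·113 = 3277.

3277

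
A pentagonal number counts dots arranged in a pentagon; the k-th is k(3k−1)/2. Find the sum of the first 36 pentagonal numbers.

Σ i(3i−1)/2 = (3Σi² − Σi) / 2 over i = 1..36.
Σi = 666 and Σi² = 16206.
(3·16206 − 1·666) / 2 = 47952/2 = 23976.

23976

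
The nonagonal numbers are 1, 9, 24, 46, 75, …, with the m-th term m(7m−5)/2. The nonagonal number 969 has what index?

Set n(7n−5)/2 = 969, giving 7n² − 5n − 1938 = 0.
The discriminant is 25 + 56·969 = 54289, and √54289 = 233.
So n = (5 + 233) / 14 = 238/14 = 17.

17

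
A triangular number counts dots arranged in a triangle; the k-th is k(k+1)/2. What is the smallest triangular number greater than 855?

Solve n(n+1)/2 > 855 for integer n.
The largest n with value ≤ 855 is 40 (since 820 ≤ 855 < 861), so the first above is n = 41, value 861.

861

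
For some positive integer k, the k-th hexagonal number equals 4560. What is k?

48

Set n(2n−1) = 4560, giving 2n² − n − 4560 = 0.
The discriminant is 1 + 8·4560 = 36481, and √36481 = 191.
So n = (1 + 191) / 4 = 192/4 = 48.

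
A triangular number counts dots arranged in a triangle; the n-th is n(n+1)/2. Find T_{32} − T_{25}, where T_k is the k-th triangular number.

32·33/2 = 528 and 25·26/2 = 325.
Difference: 528 − 325 = 203.

203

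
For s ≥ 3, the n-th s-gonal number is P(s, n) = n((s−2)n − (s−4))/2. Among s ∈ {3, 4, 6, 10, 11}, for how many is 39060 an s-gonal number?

s = 3: P(3, 279) = 39060. ✓
s = 4: P(4, 197) = 38809 and P(4, 198) = 39204; 39060 is not s-gonal.
s = 6: P(6, 140) = 39060. ✓
s = 10: P(10, 99) = 38907 and P(10, 100) = 39700; 39060 is not s-gonal.
s = 11: P(11, 93) = 38595 and P(11, 94) = 39433; 39060 is not s-gonal.
Hits: s ∈ {3, 6} → 2.

2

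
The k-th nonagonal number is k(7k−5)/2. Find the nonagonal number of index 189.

124551

The 189th nonagonal number is n(7n−5)/2 with n = 189.
189·(7·189 − 5)/2 = 189·1318/2 = 189·659 = 124551.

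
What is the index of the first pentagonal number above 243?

Solve n(3n−1)/2 > 243 for integer n.
The largest n with value ≤ 243 is 12 (since 210 ≤ 243 < 247), so the first above is n = 13, value 247.

13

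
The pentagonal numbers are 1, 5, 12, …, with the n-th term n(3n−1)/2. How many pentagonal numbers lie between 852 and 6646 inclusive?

The n-th pentagonal number is n(3n−1)/2.
Smallest index with value ≥ 852: n = 24 (giving 852).
Largest index with value ≤ 6646: n = 66 (giving 6501).
Indices 24 through 66: 43 terms.

43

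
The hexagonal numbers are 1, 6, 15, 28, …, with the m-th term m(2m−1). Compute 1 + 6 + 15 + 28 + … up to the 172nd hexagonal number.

Σ i(2i−1) = 2Σi² − Σi over i = 1..172.
Σi = 14878 and Σi² = 1710970.
2·1710970 − 1·14878 = 3407062.

3407062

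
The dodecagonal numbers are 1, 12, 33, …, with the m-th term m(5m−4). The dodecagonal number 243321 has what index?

Set n(5n−4) = 243321, giving 5n² − 4n − 243321 = 0.
The discriminant is 16 + 20·243321 = 4866436, and √4866436 = 2206.
So n = (4 + 2206) / 10 = 2210/10 = 221.

221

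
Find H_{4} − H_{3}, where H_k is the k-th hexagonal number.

Consecutive hexagonal numbers differ by 4n − 3: here 4·4 − 3 = 13.

13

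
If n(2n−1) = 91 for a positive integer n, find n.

7

Set n(2n−1) = 91, giving 2n² − n − 91 = 0.
The discriminant is 1 + 8·91 = 729, and √729 = 27.
So n = (1 + 27) / 4 = 28/4 = 7.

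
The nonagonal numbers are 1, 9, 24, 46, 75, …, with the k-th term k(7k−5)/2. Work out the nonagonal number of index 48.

48·(7·48 − 5)/2 = 48·331/2 = 7944.

7944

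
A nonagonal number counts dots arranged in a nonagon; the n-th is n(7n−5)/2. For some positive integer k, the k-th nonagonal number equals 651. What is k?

Set n(7n−5)/2 = 651, giving 7n² − 5n − 1302 = 0.
The discriminant is 25 + 56·651 = 36481, and √36481 = 191.
So n = (5 + 191) / 14 = 196/14 = 14.

14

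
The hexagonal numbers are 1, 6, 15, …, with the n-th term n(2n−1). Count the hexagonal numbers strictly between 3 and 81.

The n-th hexagonal number is n(2n−1).
Smallest index with value > 3: n = 2 (giving 6).
Largest index with value < 81: n = 6 (giving 66).
Indices 2 through 6: 5 terms.

5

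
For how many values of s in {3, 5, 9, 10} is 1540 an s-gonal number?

2

s = 3: P(3, 55) = 1540. ✓
s = 5: P(5, 32) = 1520 and P(5, 33) = 1617; 1540 is not s-gonal.
s = 9: P(9, 21) = 1491 and P(9, 22) = 1639; 1540 is not s-gonal.
s = 10: P(10, 20) = 1540. ✓
Hits: s ∈ {3, 10} → 2.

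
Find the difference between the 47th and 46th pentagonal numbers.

Consecutive pentagonal numbers differ by 3n − 2: here 3·47 − 2 = 139.

139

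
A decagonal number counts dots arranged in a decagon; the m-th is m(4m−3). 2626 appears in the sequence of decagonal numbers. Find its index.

Set n(4n−3) = 2626, giving 4n² − 3n − 2626 = 0.
So n = (3 + 205) / 8 = 208/8 = 26.

26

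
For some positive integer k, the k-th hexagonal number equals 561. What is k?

17

Set n(2n−1) = 561, giving 2n² − n − 561 = 0.
So n = (1 + 67) / 4 = 68/4 = 17.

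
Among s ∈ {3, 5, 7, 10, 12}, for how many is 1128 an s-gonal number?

s = 3: P(3, 47) = 1128. ✓
s = 5: P(5, 27) = 1080 and P(5, 28) = 1162; 1128 is not s-gonal.
s = 7: P(7, 21) = 1071 and P(7, 22) = 1177; 1128 is not s-gonal.
s = 10: P(10, 17) = 1105 and P(10, 18) = 1242; 1128 is not s-gonal.
s = 12: P(12, 15) = 1065 and P(12, 16) = 1216; 1128 is not s-gonal.
Hits: s ∈ {3} → 1.

1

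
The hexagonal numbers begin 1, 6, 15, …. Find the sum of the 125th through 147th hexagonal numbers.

Σ i(2i−1) = 2Σi² − Σi over i = 125..147.
Σi = 10878 − 7750 = 3128 and Σi² = 1069670 − 643250 = 426420.
2·426420 − 1·3128 = 849712.

849712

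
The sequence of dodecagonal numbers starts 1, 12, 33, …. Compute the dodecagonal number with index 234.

The 234th dodecagonal number is n(5n−4) with n = 234.
234·(5·234 − 4) = 234·1166 = 272844.

272844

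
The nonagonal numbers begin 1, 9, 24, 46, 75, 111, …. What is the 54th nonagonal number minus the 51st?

54·(7·54 − 5)/2 = 10071 and 51·(7·51 − 5)/2 = 8976.
Difference: 10071 − 8976 = 1095.

1095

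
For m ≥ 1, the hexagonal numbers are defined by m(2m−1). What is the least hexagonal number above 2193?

Solve n(2n−1) > 2193 for integer n.
The largest n with value ≤ 2193 is 33 (since 2145 ≤ 2193 < 2278), so the first above is n = 34, value 2278.

2278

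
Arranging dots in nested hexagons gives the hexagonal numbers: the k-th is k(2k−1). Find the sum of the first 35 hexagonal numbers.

29190

Σ i(2i−1) = 2Σi² − Σi over i = 1..35.
Σi = 630 and Σi² = 14910.
2·14910 − 1·630 = 29190.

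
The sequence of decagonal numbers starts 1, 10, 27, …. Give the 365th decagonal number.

The 365th decagonal number is n(4n−3) with n = 365.
365·(4·365 − 3) = 365·1457 = 531805.

531805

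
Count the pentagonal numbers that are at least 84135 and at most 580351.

386

The n-th pentagonal number is n(3n−1)/2.
Smallest index with value ≥ 84135: n = 237 (giving 84135).
Largest index with value ≤ 580351: n = 622 (giving 580015).
Indices 237 through 622: 386 terms.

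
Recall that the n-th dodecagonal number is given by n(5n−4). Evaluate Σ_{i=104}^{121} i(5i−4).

1133385

Σ i(5i−4) = 5Σi² − 4Σi over i = 104..121.
Σi = 7381 − 5356 = 2025 and Σi² = 597861 − 369564 = 228297.
5·228297 − 4·2025 = 1133385.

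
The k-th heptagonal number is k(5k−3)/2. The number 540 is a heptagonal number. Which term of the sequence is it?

Set n(5n−3)/2 = 540, giving 5n² − 3n − 1080 = 0.
The discriminant is 9 + 40·540 = 21609, and √21609 = 147.
So n = (3 + 147) / 10 = 150/10 = 15.
Check: 15·(5·15 − 3)/2 = 540. ✓

15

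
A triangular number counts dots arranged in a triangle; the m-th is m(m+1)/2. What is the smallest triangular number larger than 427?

435

Solve n(n+1)/2 > 427 for integer n.
The largest n with value ≤ 427 is 28 (since 406 ≤ 427 < 435), so the first above is n = 29, value 435.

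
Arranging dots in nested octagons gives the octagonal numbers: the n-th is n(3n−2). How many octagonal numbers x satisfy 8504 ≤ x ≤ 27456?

The n-th octagonal number is n(3n−2).
Smallest index with value ≥ 8504: n = 54 (giving 8640).
Largest index with value ≤ 27456: n = 96 (giving 27456).
Indices 54 through 96: 43 terms.

43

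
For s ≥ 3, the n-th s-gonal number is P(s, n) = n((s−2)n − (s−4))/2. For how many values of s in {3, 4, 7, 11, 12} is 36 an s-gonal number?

s = 3: P(3, 8) = 36. ✓
s = 4: P(4, 6) = 36. ✓
s = 7: P(7, 4) = 34 and P(7, 5) = 55; 36 is not s-gonal.
s = 11: P(11, 3) = 30 and P(11, 4) = 58; 36 is not s-gonal.
s = 12: P(12, 3) = 33 and P(12, 4) = 64; 36 is not s-gonal.
Hits: s ∈ {3, 4} → 2.

2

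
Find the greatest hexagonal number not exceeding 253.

231

Solve n(2n−1) ≤ 253 for integer n.
n = 11 gives 231 ≤ 253, while n = 12 gives 276 > 253; so the answer is 231.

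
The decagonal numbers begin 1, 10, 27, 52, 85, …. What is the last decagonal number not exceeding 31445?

Solve n(4n−3) ≤ 31445 for integer n.
n = 89 gives 31417 ≤ 31445, while n = 90 gives 32130 > 31445; so the answer is 31417.

31417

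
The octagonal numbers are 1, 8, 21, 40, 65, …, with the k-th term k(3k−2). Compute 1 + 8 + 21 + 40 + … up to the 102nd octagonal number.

Σ i(3i−2) = 3Σi² − 2Σi over i = 1..102.
Σi = 5253 and Σi² = 358955.
3·358955 − 2·5253 = 1066359.

1066359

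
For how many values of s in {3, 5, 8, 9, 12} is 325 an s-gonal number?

2

s = 3: P(3, 25) = 325. ✓
s = 5: P(5, 14) = 287 and P(5, 15) = 330; 325 is not s-gonal.
s = 8: P(8, 10) = 280 and P(8, 11) = 341; 325 is not s-gonal.
s = 9: P(9, 10) = 325. ✓
s = 12: P(12, 8) = 288 and P(12, 9) = 369; 325 is not s-gonal.
Hits: s ∈ {3, 9} → 2.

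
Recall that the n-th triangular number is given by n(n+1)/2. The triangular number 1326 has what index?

Set n(n+1)/2 = 1326, giving n² + n − 2652 = 0.
The discriminant is 1 + 8·1326 = 10609, and √10609 = 103.
So n = (-1 + 103) / 2 = 102/2 = 51.

51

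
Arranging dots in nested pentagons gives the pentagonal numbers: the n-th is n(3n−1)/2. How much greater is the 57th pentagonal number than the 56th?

169

Consecutive pentagonal numbers differ by 3n − 2: here 3·57 − 2 = 169.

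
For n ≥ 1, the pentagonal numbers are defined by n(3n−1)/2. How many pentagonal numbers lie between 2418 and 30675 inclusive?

The n-th pentagonal number is n(3n−1)/2.
Smallest index with value ≥ 2418: n = 41 (giving 2501).
Largest index with value ≤ 30675: n = 143 (giving 30602).
Indices 41 through 143: 103 terms.

103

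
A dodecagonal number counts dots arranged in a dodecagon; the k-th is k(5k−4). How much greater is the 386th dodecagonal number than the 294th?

386·(5·386 − 4) = 743436 and 294·(5·294 − 4) = 431004.
Difference: 743436 − 431004 = 312432.

312432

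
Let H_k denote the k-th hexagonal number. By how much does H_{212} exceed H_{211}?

845

Consecutive hexagonal numbers differ by 4n − 3: here 4·212 − 3 = 845.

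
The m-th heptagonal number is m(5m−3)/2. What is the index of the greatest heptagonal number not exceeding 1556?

Solve n(5n−3)/2 ≤ 1556 for integer n.
n = 25 gives 1525 ≤ 1556, while n = 26 gives 1651 > 1556; so the answer is index 25.

25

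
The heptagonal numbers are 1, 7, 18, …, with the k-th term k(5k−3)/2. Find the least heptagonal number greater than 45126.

Solve n(5n−3)/2 > 45126 for integer n.
The largest n with value ≤ 45126 is 134 (since 44689 ≤ 45126 < 45360), so the first above is n = 135, value 45360.

45360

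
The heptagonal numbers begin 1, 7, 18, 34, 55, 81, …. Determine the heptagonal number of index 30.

The 30th heptagonal number is n(5n−3)/2 with n = 30.
30·(5·30 − 3)/2 = 30·147/2 = 2205.

2205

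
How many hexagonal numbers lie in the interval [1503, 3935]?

The n-th hexagonal number is n(2n−1).
Smallest index with value ≥ 1503: n = 28 (giving 1540).
Largest index with value ≤ 3935: n = 44 (giving 3828).
Indices 28 through 44: 17 terms.

17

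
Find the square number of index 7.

49

The 7th square number is n² with n = 7.
7² = 49.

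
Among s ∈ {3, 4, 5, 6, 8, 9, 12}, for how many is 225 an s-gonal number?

s = 3: P(3, 20) = 210 and P(3, 21) = 231; 225 is not s-gonal.
s = 4: P(4, 15) = 225. ✓
s = 5: P(5, 12) = 210 and P(5, 13) = 247; 225 is not s-gonal.
s = 6: P(6, 10) = 190 and P(6, 11) = 231; 225 is not s-gonal.
s = 8: P(8, 9) = 225. ✓
s = 9: P(9, 8) = 204 and P(9, 9) = 261; 225 is not s-gonal.
s = 12: P(12, 7) = 217 and P(12, 8) = 288; 225 is not s-gonal.
Hits: s ∈ {4, 8} → 2.

2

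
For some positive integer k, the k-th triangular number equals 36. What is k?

8

Set n(n+1)/2 = 36, giving n² + n − 72 = 0.
The discriminant is 1 + 8·36 = 289, and √289 = 17.
So n = (-1 + 17) / 2 = 16/2 = 8.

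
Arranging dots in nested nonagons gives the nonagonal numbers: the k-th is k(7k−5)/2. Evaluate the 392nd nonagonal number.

536844

The 392nd nonagonal number is n(7n−5)/2 with n = 392.
392·(7·392 − 5)/2 = 392·2739/2 = 536844.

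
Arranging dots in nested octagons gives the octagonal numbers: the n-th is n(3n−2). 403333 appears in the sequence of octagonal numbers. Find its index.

Set n(3n−2) = 403333, giving 3n² − 2n − 403333 = 0.
The discriminant is 4 + 12·403333 = 4840000, and √4840000 = 2200.
So n = (2 + 2200) / 6 = 2202/6 = 367.

367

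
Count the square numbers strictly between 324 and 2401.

The n-th square number is n².
Smallest index with value > 324: n = 19 (giving 361).
Largest index with value < 2401: n = 48 (giving 2304).
Indices 19 through 48: 30 terms.

30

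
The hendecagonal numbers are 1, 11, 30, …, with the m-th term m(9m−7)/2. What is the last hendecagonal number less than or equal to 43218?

Solve n(9n−7)/2 ≤ 43218 for integer n.
n = 98 gives 42875 ≤ 43218, while n = 99 gives 43758 > 43218; so the answer is 42875.

42875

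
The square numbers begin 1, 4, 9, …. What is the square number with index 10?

100

The 10th square number is n² with n = 10.
10² = 100.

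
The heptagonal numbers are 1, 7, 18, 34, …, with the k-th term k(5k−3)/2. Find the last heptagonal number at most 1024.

Solve n(5n−3)/2 ≤ 1024 for integer n.
n = 20 gives 970 ≤ 1024, while n = 21 gives 1071 > 1024; so the answer is 970.

970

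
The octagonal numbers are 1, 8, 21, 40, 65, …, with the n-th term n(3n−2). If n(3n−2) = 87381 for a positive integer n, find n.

171

Set n(3n−2) = 87381, giving 3n² − 2n − 87381 = 0.
The discriminant is 4 + 12·87381 = 1048576, and √1048576 = 1024.
So n = (2 + 1024) / 6 = 1026/6 = 171.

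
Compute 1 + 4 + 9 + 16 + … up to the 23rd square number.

Σ_{i=1}^{23} i² = 23·24·47/6 = 4324.

4324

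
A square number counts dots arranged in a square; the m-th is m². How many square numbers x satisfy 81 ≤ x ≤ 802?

20

The n-th square number is n².
Smallest index with value ≥ 81: n = 9 (giving 81).
Largest index with value ≤ 802: n = 28 (giving 784).
Indices 9 through 28: 20 terms.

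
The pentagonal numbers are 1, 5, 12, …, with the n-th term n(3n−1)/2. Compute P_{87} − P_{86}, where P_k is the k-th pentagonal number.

259

Consecutive pentagonal numbers differ by 3n − 2: here 3·87 − 2 = 259.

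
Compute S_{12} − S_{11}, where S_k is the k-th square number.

23

n² − (n−1)² = 2n − 1, so 12² − 11² = 2·12 − 1 = 23.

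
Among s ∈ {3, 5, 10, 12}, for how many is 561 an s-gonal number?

s = 3: P(3, 33) = 561. ✓
s = 5: P(5, 19) = 532 and P(5, 20) = 590; 561 is not s-gonal.
s = 10: P(10, 12) = 540 and P(10, 13) = 637; 561 is not s-gonal.
s = 12: P(12, 11) = 561. ✓
Hits: s ∈ {3, 12} → 2.

2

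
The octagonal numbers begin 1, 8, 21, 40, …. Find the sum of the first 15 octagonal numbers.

Σ i(3i−2) = 3Σi² − 2Σi over i = 1..15.
Σi = 120 and Σi² = 1240.
3·1240 − 2·120 = 3480.

3480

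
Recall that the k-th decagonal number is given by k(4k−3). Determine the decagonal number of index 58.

The 58th decagonal number is n(4n−3) with n = 58.
58·(4·58 − 3) = 58·229 = 13282.

13282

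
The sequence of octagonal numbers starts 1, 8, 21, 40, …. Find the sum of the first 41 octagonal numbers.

Σ i(3i−2) = 3Σi² − 2Σi over i = 1..41.
Σi = 861 and Σi² = 23821.
3·23821 − 2·861 = 69741.

69741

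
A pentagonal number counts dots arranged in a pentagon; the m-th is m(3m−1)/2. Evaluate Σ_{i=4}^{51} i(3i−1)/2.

67608

Σ i(3i−1)/2 = (3Σi² − Σi) / 2 over i = 4..51.
Σi = 1326 − 6 = 1320 and Σi² = 45526 − 14 = 45512.
(3·45512 − 1·1320) / 2 = 135216/2 = 67608.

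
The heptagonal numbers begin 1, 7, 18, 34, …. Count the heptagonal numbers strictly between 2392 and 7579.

The n-th heptagonal number is n(5n−3)/2.
Smallest index with value > 2392: n = 32 (giving 2512).
Largest index with value < 7579: n = 55 (giving 7480).
Indices 32 through 55: 24 terms.

24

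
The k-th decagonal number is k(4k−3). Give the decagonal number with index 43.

The 43rd decagonal number is n(4n−3) with n = 43.
43·(4·43 − 3) = 43·169 = 7267.

7267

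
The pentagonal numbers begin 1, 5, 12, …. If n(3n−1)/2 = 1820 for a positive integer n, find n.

35

Set n(3n−1)/2 = 1820, giving 3n² − n − 3640 = 0.
The discriminant is 1 + 24·1820 = 43681, and √43681 = 209.
So n = (1 + 209) / 6 = 210/6 = 35.
Check: 35·(3·35 − 1)/2 = 1820. ✓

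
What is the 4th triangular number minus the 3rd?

4

Consecutive triangular numbers differ by n: T_{4} − T_{3} = 4.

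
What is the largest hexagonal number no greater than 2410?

2278

Solve n(2n−1) ≤ 2410 for integer n.
n = 34 gives 2278 ≤ 2410, while n = 35 gives 2415 > 2410; so the answer is 2278.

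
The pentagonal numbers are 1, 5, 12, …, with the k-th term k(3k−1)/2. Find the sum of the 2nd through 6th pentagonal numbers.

125

Σ i(3i−1)/2 = (3Σi² − Σi) / 2 over i = 2..6.
Σi = 21 − 1 = 20 and Σi² = 91 − 1 = 90.
(3·90 − 1·20) / 2 = 250/2 = 125.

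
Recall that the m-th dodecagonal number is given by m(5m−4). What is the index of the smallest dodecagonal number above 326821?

257

Solve n(5n−4) > 326821 for integer n.
The largest n with value ≤ 326821 is 256 (since 326656 ≤ 326821 < 329217), so the first above is n = 257, value 329217.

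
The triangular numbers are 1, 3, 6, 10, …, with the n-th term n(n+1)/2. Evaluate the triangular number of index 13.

The 13th triangular number is n(n+1)/2 with n = 13.
13·14/2 = 182/2 = 91.

91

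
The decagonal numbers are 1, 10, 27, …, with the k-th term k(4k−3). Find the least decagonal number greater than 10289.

Solve n(4n−3) > 10289 for integer n.
The largest n with value ≤ 10289 is 51 (since 10251 ≤ 10289 < 10660), so the first above is n = 52, value 10660.

10660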